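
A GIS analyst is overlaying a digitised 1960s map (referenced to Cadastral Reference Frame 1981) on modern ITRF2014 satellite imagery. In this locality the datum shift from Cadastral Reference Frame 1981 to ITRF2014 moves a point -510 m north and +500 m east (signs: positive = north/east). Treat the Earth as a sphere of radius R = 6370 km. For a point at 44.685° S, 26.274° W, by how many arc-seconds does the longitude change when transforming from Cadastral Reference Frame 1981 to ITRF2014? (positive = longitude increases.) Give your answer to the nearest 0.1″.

At latitude -44.685°, cos φ = 0.710984.
One radian of longitude at latitude φ spans R cos φ, so Δλ = ΔE / (R cos φ) = 500.0 / (6370000 × 0.710984) = 1.1040e-04 rad = 22.772″.

Δλ = 22.8″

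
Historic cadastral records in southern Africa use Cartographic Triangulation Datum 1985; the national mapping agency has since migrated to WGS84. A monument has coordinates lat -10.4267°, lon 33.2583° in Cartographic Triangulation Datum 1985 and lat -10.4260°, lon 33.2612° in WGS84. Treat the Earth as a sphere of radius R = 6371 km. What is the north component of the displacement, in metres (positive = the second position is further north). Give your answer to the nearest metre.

Δφ = -10.4260° − -10.4267° = +0.0007°; Δλ = 33.2612° − 33.2583° = +0.0029°.
1° along a meridian = πR/180 = 111195 m.
ΔN = Δφ × 111195 = 77.8 m; ΔE = Δλ × 111195 × cos(-10.4267°) = +0.0029 × 111195 × 0.983487 = 317.1 m.

ΔN = 78 m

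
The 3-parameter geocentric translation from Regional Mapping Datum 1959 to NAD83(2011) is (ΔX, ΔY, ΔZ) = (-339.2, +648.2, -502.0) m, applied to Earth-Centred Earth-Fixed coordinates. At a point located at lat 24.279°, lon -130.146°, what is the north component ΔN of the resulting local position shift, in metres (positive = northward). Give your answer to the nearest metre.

ΔN = -344 m

At φ = 24.279°, λ = -130.146°: sin φ = 0.411180, cos φ = 0.911554, sin λ = -0.764404, cos λ = -0.644738.
ΔN = −sin φ cos λ·ΔX − sin φ sin λ·ΔY + cos φ·ΔZ = −(0.411180)(-0.644738)(-339.2) − (0.411180)(-0.764404)(648.2) + (0.911554)(-502.0) = -343.79 m.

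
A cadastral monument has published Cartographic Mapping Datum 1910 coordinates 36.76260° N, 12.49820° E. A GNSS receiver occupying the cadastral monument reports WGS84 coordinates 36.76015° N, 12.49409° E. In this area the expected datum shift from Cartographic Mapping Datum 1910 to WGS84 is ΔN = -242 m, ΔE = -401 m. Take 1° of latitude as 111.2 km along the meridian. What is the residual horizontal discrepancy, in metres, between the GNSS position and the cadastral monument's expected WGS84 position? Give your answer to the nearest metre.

46 m

Observed coordinate differences: Δφ = -0.00245°, Δλ = -0.00411°.
Converting to metres (1° lat = 111200 m, cos φ = 0.801122): observed ΔN = -272.4 m, observed ΔE = -366.1 m.
Subtracting the expected shift leaves a residual of -272.4 − (-242) = -30.4 m north and -366.1 − (-401) = 34.9 m east.
Residual distance = √((-30.4)² + 34.9²) = 46.3 m.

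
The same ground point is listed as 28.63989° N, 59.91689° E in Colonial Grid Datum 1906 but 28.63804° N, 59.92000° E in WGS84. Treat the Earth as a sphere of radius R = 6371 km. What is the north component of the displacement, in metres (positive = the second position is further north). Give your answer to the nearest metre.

ΔN = -206 m

Δφ = 28.63804° − 28.63989° = -0.00185°; Δλ = 59.92000° − 59.91689° = +0.00311°.
1° along a meridian = πR/180 = 111195 m.
ΔN = Δφ × 111195 = -205.7 m; ΔE = Δλ × 111195 × cos(28.63989°) = +0.00311 × 111195 × 0.877649 = 303.5 m.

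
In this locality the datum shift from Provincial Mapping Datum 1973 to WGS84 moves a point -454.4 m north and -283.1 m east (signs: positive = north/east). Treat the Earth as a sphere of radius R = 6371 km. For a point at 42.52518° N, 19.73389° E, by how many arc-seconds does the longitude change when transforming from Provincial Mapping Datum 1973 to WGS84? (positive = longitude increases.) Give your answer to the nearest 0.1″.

At latitude 42.52518°, cos φ = 0.736980.
One radian of longitude at latitude φ spans R cos φ, so Δλ = ΔE / (R cos φ) = -283.1 / (6371000 × 0.736980) = -6.0294e-05 rad = -12.437″.

Δλ = -12.4″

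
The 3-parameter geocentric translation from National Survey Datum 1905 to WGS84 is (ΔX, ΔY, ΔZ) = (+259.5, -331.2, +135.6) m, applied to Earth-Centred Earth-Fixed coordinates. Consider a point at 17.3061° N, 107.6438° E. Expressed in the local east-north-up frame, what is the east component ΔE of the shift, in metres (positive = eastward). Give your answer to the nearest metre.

ΔE = -147 m

At φ = 17.3061°, λ = 107.6438°: sin φ = 0.297477, cos φ = 0.954729, sin λ = 0.952959, cos λ = -0.303098.
ΔE = −sin λ·ΔX + cos λ·ΔY = −(0.952959)·(259.5) + (-0.303098)·(-331.2) = -146.91 m.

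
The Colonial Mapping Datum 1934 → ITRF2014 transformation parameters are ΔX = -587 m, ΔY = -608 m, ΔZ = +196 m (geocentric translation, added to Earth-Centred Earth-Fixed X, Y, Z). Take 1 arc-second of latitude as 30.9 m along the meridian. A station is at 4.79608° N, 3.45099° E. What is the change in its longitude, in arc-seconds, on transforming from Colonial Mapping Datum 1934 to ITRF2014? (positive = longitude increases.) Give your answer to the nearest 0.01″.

Δλ = -18.56″

sin φ = 0.083610, cos φ = 0.996499, sin λ = 0.060195, cos λ = 0.998187.
East component: ΔE = −sin λ·ΔX + cos λ·ΔY = −(0.060195)(-587) + (0.998187)(-608) = -571.56 m.
1° of latitude spans 3600 × 30.90 = 111240 m; at latitude φ, 1° of longitude spans that × cos φ = 110850.5 m, so Δλ = -571.56 / 110850.5 × 3600 = -18.562″.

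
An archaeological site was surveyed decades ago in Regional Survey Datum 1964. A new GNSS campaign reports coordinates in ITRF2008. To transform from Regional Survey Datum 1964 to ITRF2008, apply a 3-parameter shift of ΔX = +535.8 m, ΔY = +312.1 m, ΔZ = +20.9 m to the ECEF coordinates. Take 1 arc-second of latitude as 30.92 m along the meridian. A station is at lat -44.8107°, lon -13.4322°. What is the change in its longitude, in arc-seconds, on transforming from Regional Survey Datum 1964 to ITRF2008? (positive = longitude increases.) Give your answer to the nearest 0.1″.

Δλ = 19.5″

sin φ = -0.704767, cos φ = 0.709439, sin λ = -0.232295, cos λ = 0.972645.
East component: ΔE = −sin λ·ΔX + cos λ·ΔY = −(-0.232295)(535.8) + (0.972645)(312.1) = 428.03 m.
1° of latitude spans 3600 × 30.92 = 111312 m; at latitude φ, 1° of longitude spans that × cos φ = 78969.1 m, so Δλ = 428.03 / 78969.1 × 3600 = 19.513″.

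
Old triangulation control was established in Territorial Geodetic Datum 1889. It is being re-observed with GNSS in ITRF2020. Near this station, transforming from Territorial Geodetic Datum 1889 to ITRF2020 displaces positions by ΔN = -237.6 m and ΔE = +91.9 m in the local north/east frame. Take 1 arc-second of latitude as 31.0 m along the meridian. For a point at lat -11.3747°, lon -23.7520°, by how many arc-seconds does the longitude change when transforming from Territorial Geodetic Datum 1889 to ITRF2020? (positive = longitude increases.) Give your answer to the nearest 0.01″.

Δλ = 3.02″

At latitude -11.3747°, cos φ = 0.980358.
1″ of longitude at this latitude = 31.00 × cos φ = 30.3911 m, so Δλ = 91.9 / 30.3911 = 3.024″.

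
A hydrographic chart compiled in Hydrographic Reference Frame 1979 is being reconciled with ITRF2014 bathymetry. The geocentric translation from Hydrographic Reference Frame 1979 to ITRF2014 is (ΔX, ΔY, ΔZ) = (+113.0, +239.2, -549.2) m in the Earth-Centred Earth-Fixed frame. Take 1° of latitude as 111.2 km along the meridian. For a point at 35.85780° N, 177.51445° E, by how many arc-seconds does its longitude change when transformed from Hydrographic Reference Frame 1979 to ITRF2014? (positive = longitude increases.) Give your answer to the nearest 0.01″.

Δλ = -9.74″

sin φ = 0.585776, cos φ = 0.810473, sin λ = 0.043367, cos λ = -0.999059.
East component: ΔE = −sin λ·ΔX + cos λ·ΔY = −(0.043367)(113.0) + (-0.999059)(239.2) = -243.88 m.
1° of latitude spans 111200 m; at latitude φ, 1° of longitude spans that × cos φ = 90124.6 m, so Δλ = -243.88 / 90124.6 × 3600 = -9.742″.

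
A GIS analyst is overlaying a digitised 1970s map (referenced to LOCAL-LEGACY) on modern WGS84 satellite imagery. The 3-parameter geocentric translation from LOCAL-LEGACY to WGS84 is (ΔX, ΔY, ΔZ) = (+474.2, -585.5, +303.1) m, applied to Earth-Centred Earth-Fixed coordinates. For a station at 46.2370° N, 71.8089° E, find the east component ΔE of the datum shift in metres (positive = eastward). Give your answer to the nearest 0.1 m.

ΔE = -633.3 m

At φ = 46.2370°, λ = 71.8089°: sin φ = 0.722207, cos φ = 0.691677, sin λ = 0.950021, cos λ = 0.312187.
ΔE = −sin λ·ΔX + cos λ·ΔY = −(0.950021)·(474.2) + (0.312187)·(-585.5) = -633.29 m.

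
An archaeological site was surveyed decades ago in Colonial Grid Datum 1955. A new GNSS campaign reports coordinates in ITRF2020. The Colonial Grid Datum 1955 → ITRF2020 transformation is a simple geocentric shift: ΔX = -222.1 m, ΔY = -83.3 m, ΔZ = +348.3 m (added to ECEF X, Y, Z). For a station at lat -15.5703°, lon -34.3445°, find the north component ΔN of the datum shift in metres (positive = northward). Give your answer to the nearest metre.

ΔN = 299 m

The local north axis is (−sin φ cos λ, −sin φ sin λ, cos φ), giving ΔN = -49.223 + 12.614 + 335.518 = 298.91 m.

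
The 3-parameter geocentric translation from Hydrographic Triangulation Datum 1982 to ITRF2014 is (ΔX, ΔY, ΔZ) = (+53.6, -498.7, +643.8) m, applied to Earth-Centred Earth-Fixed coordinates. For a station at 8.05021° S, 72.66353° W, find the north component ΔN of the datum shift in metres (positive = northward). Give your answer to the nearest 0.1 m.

ΔN = 706.4 m

At φ = -8.05021°, λ = -72.66353°: sin φ = -0.140041, cos φ = 0.990146, sin λ = -0.954571, cos λ = 0.297983.
ΔN = −sin φ cos λ·ΔX − sin φ sin λ·ΔY + cos φ·ΔZ = −(-0.140041)(0.297983)(53.6) − (-0.140041)(-0.954571)(-498.7) + (0.990146)(643.8) = 706.36 m.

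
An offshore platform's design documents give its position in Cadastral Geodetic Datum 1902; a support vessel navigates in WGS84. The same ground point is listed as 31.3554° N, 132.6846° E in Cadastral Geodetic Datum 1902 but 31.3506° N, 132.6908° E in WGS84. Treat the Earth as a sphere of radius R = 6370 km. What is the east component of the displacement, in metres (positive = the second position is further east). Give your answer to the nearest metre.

Δφ = 31.3506° − 31.3554° = -0.0048°; Δλ = 132.6908° − 132.6846° = +0.0062°.
1° along a meridian = πR/180 = 111177 m.
ΔN = Δφ × 111177 = -533.7 m; ΔE = Δλ × 111177 × cos(31.3554°) = +0.0062 × 111177 × 0.853956 = 588.6 m.

ΔE = 589 m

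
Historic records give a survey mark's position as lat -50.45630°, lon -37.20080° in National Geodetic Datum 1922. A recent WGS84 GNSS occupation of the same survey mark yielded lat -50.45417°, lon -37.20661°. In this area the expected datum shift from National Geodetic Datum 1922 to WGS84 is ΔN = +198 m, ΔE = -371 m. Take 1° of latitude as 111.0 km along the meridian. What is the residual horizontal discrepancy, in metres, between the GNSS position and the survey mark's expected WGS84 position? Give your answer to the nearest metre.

Observed coordinate differences: Δφ = +0.00213°, Δλ = -0.00581°.
Converting to metres (1° lat = 111000 m, cos φ = 0.636667): observed ΔN = 236.4 m, observed ΔE = -410.6 m.
Subtracting the expected shift leaves a residual of 236.4 − (198) = 38.4 m north and -410.6 − (-371) = -39.6 m east.
Residual distance = √(38.4² + (-39.6)²) = 55.2 m.

55 m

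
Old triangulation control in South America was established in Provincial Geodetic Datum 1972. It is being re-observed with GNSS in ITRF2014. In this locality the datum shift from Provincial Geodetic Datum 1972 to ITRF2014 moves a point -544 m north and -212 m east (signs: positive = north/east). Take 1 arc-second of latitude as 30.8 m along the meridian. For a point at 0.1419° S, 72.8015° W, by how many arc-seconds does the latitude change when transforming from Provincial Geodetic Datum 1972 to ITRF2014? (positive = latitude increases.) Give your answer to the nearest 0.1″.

Δφ = -17.7″

1″ of latitude = 30.80 m, so Δφ = -544.0 / 30.80 = -17.662″.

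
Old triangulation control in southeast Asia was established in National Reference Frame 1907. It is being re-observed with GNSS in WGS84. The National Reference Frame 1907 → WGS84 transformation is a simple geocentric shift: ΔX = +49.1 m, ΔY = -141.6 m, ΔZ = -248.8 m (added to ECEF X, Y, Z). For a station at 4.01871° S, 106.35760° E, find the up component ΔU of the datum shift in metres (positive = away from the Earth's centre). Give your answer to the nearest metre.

At φ = -4.01871°, λ = 106.35760°: sin φ = -0.070082, cos φ = 0.997541, sin λ = 0.959523, cos λ = -0.281631.
ΔU = cos φ cos λ·ΔX + cos φ sin λ·ΔY + sin φ·ΔZ = (0.997541)(-0.281631)(49.1) + (0.997541)(0.959523)(-141.6) + (-0.070082)(-248.8) = -131.89 m.

ΔU = -132 m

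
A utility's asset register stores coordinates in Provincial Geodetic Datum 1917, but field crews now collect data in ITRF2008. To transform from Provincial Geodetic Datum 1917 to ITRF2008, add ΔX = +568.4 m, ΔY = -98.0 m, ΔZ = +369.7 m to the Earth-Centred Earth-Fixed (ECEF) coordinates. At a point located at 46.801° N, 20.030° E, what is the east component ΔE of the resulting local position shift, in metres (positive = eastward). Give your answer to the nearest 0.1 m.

ΔE = -286.8 m

At φ = 46.801°, λ = 20.030°: sin φ = 0.728981, cos φ = 0.684534, sin λ = 0.342512, cos λ = 0.939513.
ΔE = −sin λ·ΔX + cos λ·ΔY = −(0.342512)·(568.4) + (0.939513)·(-98.0) = -286.76 m.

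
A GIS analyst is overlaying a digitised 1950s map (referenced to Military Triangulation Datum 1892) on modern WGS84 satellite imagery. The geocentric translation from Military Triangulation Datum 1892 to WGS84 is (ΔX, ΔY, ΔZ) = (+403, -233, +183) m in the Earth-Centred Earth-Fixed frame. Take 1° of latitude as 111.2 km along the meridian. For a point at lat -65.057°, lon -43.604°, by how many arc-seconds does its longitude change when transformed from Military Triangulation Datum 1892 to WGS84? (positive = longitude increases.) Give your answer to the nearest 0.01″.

sin φ = -0.906728, cos φ = 0.421716, sin λ = -0.689670, cos λ = 0.724124.
East component: ΔE = −sin λ·ΔX + cos λ·ΔY = −(-0.689670)(403) + (0.724124)(-233) = 109.22 m.
1° of latitude spans 111200 m; at latitude φ, 1° of longitude spans that × cos φ = 46894.9 m, so Δλ = 109.22 / 46894.9 × 3600 = 8.384″.

Δλ = 8.38″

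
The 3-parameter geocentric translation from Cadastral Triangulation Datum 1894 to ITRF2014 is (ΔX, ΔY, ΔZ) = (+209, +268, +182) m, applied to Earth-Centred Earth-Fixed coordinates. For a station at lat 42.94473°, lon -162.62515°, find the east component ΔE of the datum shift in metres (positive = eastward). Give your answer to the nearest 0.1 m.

ΔE = -193.4 m

At φ = 42.94473°, λ = -162.62515°: sin φ = 0.681293, cos φ = 0.732011, sin λ = -0.298622, cos λ = -0.954372.
ΔE = −sin λ·ΔX + cos λ·ΔY = −(-0.298622)·(209) + (-0.954372)·(268) = -193.36 m.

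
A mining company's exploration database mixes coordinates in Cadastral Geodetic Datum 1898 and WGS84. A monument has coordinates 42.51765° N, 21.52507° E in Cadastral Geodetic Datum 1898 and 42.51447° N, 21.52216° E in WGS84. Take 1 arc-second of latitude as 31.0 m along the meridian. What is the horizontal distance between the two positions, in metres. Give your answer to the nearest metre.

428 m

Δφ = 42.51447° − 42.51765° = -0.00318°; Δλ = 21.52216° − 21.52507° = -0.00291°.
1° of latitude = 3600 × 31.00 = 111600 m.
ΔN = Δφ × 111600 = -354.9 m; ΔE = Δλ × 111600 × cos(42.51765°) = -0.00291 × 111600 × 0.737069 = -239.4 m.
Distance = √(ΔE² + ΔN²) = √((-239.4)² + (-354.9)²) = 428.1 m.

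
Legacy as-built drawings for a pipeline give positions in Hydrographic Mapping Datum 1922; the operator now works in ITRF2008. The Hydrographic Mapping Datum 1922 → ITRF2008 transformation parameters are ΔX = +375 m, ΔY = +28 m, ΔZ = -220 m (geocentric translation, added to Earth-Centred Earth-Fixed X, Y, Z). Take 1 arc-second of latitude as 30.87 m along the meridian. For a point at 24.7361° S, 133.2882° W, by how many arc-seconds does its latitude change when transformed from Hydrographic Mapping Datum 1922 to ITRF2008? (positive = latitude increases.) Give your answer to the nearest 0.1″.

sin φ = -0.418439, cos φ = 0.908245, sin λ = -0.727914, cos λ = -0.685668.
North component: ΔN = −sin φ cos λ·ΔX − sin φ sin λ·ΔY + cos φ·ΔZ = −(-0.418439)(-0.685668)(375) − (-0.418439)(-0.727914)(28) + (0.908245)(-220) = -315.93 m.
1° of latitude spans 3600 × 30.87 = 111132 m, so Δφ = -315.93 / 111132 × 3600 = -10.234″.

Δφ = -10.2″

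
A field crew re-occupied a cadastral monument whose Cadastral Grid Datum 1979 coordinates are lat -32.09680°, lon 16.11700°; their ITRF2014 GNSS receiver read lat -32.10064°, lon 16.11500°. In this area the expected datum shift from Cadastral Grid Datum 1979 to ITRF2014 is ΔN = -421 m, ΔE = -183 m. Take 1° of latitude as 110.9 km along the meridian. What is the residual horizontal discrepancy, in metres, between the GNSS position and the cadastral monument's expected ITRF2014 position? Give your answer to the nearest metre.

Observed coordinate differences: Δφ = -0.00384°, Δλ = -0.00200°.
Converting to metres (1° lat = 110900 m, cos φ = 0.847152): observed ΔN = -425.9 m, observed ΔE = -187.9 m.
Subtracting the expected shift leaves a residual of -425.9 − (-421) = -4.9 m north and -187.9 − (-183) = -4.9 m east.
Residual distance = √((-4.9)² + (-4.9)²) = 6.9 m.

7 m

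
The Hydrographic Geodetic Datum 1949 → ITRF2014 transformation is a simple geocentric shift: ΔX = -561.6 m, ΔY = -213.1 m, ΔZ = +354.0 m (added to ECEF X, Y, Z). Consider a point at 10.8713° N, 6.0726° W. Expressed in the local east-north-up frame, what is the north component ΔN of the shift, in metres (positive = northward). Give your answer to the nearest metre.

ΔN = 449 m

At φ = 10.8713°, λ = -6.0726°: sin φ = 0.188604, cos φ = 0.982053, sin λ = -0.105789, cos λ = 0.994389.
ΔN = −sin φ cos λ·ΔX − sin φ sin λ·ΔY + cos φ·ΔZ = −(0.188604)(0.994389)(-561.6) − (0.188604)(-0.105789)(-213.1) + (0.982053)(354.0) = 448.72 m.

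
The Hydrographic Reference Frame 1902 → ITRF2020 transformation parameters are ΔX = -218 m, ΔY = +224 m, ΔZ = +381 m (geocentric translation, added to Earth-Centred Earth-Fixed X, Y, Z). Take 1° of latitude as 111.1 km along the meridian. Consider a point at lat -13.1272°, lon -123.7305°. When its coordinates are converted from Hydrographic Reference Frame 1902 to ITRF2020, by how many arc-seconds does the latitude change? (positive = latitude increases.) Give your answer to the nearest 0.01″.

Δφ = 11.54″

sin φ = -0.227114, cos φ = 0.973868, sin λ = -0.831659, cos λ = -0.555287.
North component: ΔN = −sin φ cos λ·ΔX − sin φ sin λ·ΔY + cos φ·ΔZ = −(-0.227114)(-0.555287)(-218) − (-0.227114)(-0.831659)(224) + (0.973868)(381) = 356.23 m.
1° of latitude spans 111100 m, so Δφ = 356.23 / 111100 × 3600 = 11.543″.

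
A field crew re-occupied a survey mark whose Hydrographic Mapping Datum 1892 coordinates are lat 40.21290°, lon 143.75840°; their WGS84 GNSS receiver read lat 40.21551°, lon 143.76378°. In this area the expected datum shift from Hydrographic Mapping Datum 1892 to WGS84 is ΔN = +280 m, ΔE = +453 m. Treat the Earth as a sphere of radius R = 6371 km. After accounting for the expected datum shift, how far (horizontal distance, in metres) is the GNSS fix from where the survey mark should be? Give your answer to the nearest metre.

11 m

Observed coordinate differences: Δφ = +0.00261°, Δλ = +0.00538°.
Converting to metres (1° lat = 111195 m, cos φ = 0.763651): observed ΔN = 290.2 m, observed ΔE = 456.8 m.
Subtracting the expected shift leaves a residual of 290.2 − (280) = 10.2 m north and 456.8 − (453) = 3.8 m east.
Residual distance = √(10.2² + 3.8²) = 10.9 m.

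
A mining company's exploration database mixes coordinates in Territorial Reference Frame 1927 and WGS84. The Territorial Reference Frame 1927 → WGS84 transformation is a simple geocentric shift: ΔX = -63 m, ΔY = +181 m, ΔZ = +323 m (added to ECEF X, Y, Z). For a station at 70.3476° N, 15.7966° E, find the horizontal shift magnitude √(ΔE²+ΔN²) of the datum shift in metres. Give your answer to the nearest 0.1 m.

At φ = 70.3476°, λ = 15.7966°: sin φ = 0.941750, cos φ = 0.336313, sin λ = 0.272223, cos λ = 0.962234.
ΔE = −sin λ·ΔX + cos λ·ΔY = −(0.272223)·(-63) + (0.962234)·(181) = 191.31 m.
ΔN = −sin φ cos λ·ΔX − sin φ sin λ·ΔY + cos φ·ΔZ = −(0.941750)(0.962234)(-63) − (0.941750)(0.272223)(181) + (0.336313)(323) = 119.32 m.
Horizontal magnitude = √(ΔE² + ΔN²) = √(191.31² + 119.32²) = 225.47 m.

225.5 m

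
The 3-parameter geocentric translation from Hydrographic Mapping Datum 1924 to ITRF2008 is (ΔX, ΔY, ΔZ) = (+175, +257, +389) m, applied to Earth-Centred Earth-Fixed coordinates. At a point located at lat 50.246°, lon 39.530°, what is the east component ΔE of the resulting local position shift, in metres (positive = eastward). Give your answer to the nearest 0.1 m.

ΔE = 86.8 m

At φ = 50.246°, λ = 39.530°: sin φ = 0.768797, cos φ = 0.639493, sin λ = 0.636482, cos λ = 0.771291.
ΔE = −sin λ·ΔX + cos λ·ΔY = −(0.636482)·(175) + (0.771291)·(257) = 86.84 m.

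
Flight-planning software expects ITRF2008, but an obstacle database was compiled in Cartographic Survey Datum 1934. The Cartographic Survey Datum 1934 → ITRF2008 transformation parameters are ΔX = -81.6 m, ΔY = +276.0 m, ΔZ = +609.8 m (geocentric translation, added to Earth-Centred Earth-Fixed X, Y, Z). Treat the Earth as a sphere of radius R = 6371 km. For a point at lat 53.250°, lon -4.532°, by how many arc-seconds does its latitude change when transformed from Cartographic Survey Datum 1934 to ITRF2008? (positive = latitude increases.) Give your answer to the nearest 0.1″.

Δφ = 14.5″

sin φ = 0.801254, cos φ = 0.598325, sin λ = -0.079016, cos λ = 0.996873.
North component: ΔN = −sin φ cos λ·ΔX − sin φ sin λ·ΔY + cos φ·ΔZ = −(0.801254)(0.996873)(-81.6) − (0.801254)(-0.079016)(276.0) + (0.598325)(609.8) = 447.51 m.
1° of latitude spans πR/180 = 111195 m, so Δφ = 447.51 / 111195 × 3600 = 14.488″.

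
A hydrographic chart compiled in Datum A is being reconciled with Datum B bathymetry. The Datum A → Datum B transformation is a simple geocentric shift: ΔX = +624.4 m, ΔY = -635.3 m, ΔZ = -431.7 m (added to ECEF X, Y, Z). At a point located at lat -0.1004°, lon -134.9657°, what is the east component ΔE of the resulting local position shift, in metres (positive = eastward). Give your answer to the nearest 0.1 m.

The local east axis at (φ, λ) is (−sin λ, cos λ, 0), so ΔE = −sin(-134.9657°)·624.4 + cos(-134.9657°)·(-635.3) = 890.74 m.

ΔE = 890.7 m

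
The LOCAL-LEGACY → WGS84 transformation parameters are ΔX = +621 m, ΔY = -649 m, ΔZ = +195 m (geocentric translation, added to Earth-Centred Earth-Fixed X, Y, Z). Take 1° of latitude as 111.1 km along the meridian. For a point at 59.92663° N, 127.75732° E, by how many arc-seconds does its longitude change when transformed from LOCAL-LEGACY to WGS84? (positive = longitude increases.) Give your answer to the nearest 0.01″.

sin φ = 0.865384, cos φ = 0.501109, sin λ = 0.790611, cos λ = -0.612318.
East component: ΔE = −sin λ·ΔX + cos λ·ΔY = −(0.790611)(621) + (-0.612318)(-649) = -93.58 m.
1° of latitude spans 111100 m; at latitude φ, 1° of longitude spans that × cos φ = 55673.2 m, so Δλ = -93.58 / 55673.2 × 3600 = -6.051″.

Δλ = -6.05″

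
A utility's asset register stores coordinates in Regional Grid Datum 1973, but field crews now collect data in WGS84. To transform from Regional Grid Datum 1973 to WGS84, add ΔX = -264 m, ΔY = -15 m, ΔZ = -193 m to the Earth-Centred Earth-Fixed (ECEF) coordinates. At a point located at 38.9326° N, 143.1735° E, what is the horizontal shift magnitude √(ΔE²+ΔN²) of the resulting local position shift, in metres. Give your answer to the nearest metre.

325 m

The local east axis at (φ, λ) is (−sin λ, cos λ, 0), so ΔE = −sin(143.1735°)·(-264) + cos(143.1735°)·(-15) = 170.25 m.
The local north axis is (−sin φ cos λ, −sin φ sin λ, cos φ), giving ΔN = -132.795 + 5.650 − 150.132 = -277.28 m.
Horizontal magnitude = √(ΔE² + ΔN²) = √(170.25² + (-277.28)²) = 325.37 m.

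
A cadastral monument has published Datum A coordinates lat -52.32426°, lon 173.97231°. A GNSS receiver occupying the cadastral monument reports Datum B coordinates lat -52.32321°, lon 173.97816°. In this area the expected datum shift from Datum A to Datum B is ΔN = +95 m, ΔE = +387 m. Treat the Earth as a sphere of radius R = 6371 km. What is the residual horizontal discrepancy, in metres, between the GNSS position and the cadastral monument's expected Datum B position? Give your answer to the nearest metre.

24 m

Observed coordinate differences: Δφ = +0.00105°, Δλ = +0.00585°.
Converting to metres (1° lat = 111195 m, cos φ = 0.611192): observed ΔN = 116.8 m, observed ΔE = 397.6 m.
Subtracting the expected shift leaves a residual of 116.8 − (95) = 21.8 m north and 397.6 − (387) = 10.6 m east.
Residual distance = √(21.8² + 10.6²) = 24.2 m.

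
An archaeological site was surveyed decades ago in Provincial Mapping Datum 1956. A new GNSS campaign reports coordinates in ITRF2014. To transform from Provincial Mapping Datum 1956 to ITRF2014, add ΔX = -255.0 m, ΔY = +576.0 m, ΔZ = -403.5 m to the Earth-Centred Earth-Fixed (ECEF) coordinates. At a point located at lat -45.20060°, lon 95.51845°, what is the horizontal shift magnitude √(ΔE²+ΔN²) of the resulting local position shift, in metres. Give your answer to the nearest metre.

At φ = -45.20060°, λ = 95.51845°: sin φ = -0.709578, cos φ = 0.704627, sin λ = 0.995365, cos λ = -0.096166.
ΔE = −sin λ·ΔX + cos λ·ΔY = −(0.995365)·(-255.0) + (-0.096166)·(576.0) = 198.43 m.
ΔN = −sin φ cos λ·ΔX − sin φ sin λ·ΔY + cos φ·ΔZ = −(-0.709578)(-0.096166)(-255.0) − (-0.709578)(0.995365)(576.0) + (0.704627)(-403.5) = 139.91 m.
Horizontal magnitude = √(ΔE² + ΔN²) = √(198.43² + 139.91²) = 242.79 m.

243 m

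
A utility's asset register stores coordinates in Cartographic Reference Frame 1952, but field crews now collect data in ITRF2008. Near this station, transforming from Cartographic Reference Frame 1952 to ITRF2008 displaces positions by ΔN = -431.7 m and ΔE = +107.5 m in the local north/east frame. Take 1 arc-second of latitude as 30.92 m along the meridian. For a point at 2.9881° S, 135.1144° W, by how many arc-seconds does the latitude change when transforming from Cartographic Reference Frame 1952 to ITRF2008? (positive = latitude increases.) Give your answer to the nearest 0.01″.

Δφ = -13.96″

1″ of latitude = 30.92 m, so Δφ = -431.7 / 30.92 = -13.962″.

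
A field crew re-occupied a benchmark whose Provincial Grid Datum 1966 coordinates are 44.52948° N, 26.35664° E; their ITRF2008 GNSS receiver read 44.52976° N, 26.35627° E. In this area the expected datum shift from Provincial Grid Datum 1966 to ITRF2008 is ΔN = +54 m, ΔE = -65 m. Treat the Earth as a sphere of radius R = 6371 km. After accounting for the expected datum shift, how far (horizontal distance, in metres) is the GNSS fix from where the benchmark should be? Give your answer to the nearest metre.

42 m

Observed coordinate differences: Δφ = +0.00028°, Δλ = -0.00037°.
Converting to metres (1° lat = 111195 m, cos φ = 0.712890): observed ΔN = 31.1 m, observed ΔE = -29.3 m.
Subtracting the expected shift leaves a residual of 31.1 − (54) = -22.9 m north and -29.3 − (-65) = 35.7 m east.
Residual distance = √((-22.9)² + 35.7²) = 42.4 m.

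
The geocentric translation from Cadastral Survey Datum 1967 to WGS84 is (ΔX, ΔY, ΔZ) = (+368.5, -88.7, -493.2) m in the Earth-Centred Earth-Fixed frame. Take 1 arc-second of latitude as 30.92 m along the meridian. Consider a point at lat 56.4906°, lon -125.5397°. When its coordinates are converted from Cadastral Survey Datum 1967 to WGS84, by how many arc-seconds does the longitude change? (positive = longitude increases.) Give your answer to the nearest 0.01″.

sin φ = 0.833795, cos φ = 0.552074, sin λ = -0.813713, cos λ = -0.581267.
East component: ΔE = −sin λ·ΔX + cos λ·ΔY = −(-0.813713)(368.5) + (-0.581267)(-88.7) = 351.41 m.
1° of latitude spans 3600 × 30.92 = 111312 m; at latitude φ, 1° of longitude spans that × cos φ = 61452.4 m, so Δλ = 351.41 / 61452.4 × 3600 = 20.586″.

Δλ = 20.59″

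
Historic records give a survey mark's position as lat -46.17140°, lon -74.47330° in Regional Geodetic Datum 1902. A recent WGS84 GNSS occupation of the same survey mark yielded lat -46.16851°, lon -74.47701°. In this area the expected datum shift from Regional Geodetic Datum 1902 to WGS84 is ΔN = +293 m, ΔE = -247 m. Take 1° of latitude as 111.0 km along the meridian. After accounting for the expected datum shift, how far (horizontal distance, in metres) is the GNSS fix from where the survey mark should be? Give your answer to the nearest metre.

Observed coordinate differences: Δφ = +0.00289°, Δλ = -0.00371°.
Converting to metres (1° lat = 111000 m, cos φ = 0.692503): observed ΔN = 320.8 m, observed ΔE = -285.2 m.
Subtracting the expected shift leaves a residual of 320.8 − (293) = 27.8 m north and -285.2 − (-247) = -38.2 m east.
Residual distance = √(27.8² + (-38.2)²) = 47.2 m.

47 m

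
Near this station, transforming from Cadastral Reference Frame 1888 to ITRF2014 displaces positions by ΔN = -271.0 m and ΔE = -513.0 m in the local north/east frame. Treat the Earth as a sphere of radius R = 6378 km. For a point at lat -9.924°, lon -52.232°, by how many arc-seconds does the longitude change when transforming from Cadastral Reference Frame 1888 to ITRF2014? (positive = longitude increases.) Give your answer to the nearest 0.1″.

Δλ = -16.8″

At latitude -9.924°, cos φ = 0.985037.
One radian of longitude at latitude φ spans R cos φ, so Δλ = ΔE / (R cos φ) = -513.0 / (6378000 × 0.985037) = -8.1655e-05 rad = -16.842″.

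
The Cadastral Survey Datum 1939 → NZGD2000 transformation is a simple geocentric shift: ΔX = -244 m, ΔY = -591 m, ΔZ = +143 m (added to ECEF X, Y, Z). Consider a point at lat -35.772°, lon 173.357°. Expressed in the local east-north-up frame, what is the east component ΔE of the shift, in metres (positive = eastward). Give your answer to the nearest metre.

The local east axis at (φ, λ) is (−sin λ, cos λ, 0), so ΔE = −sin(173.357°)·(-244) + cos(173.357°)·(-591) = 615.26 m.

ΔE = 615 m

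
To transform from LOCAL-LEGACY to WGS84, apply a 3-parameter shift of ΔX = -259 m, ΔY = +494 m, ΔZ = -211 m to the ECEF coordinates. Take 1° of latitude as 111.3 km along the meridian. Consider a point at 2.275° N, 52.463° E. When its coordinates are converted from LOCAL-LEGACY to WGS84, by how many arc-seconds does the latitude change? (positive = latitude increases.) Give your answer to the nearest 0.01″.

Δφ = -7.12″

sin φ = 0.039696, cos φ = 0.999212, sin λ = 0.792960, cos λ = 0.609274.
North component: ΔN = −sin φ cos λ·ΔX − sin φ sin λ·ΔY + cos φ·ΔZ = −(0.039696)(0.609274)(-259) − (0.039696)(0.792960)(494) + (0.999212)(-211) = -220.12 m.
1° of latitude spans 111300 m, so Δφ = -220.12 / 111300 × 3600 = -7.120″.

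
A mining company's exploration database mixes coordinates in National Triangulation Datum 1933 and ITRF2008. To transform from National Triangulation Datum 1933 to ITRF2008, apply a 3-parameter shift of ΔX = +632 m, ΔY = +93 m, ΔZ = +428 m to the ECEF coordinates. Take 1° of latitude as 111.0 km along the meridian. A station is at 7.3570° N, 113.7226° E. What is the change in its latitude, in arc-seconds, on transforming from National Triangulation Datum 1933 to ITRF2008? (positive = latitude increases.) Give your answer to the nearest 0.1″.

sin φ = 0.128051, cos φ = 0.991768, sin λ = 0.915504, cos λ = -0.402309.
North component: ΔN = −sin φ cos λ·ΔX − sin φ sin λ·ΔY + cos φ·ΔZ = −(0.128051)(-0.402309)(632) − (0.128051)(0.915504)(93) + (0.991768)(428) = 446.13 m.
1° of latitude spans 111000 m, so Δφ = 446.13 / 111000 × 3600 = 14.469″.

Δφ = 14.5″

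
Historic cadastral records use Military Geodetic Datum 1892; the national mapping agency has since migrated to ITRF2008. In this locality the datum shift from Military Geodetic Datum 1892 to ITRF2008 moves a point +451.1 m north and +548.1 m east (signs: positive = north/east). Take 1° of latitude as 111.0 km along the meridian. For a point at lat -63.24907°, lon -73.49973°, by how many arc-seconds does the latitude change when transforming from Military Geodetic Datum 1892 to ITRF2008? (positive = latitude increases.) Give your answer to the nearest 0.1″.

Δφ = 14.6″

1° of latitude = 111.0 km, so Δφ = 451.1 / 111000 = 0.0040640° = 14.630″.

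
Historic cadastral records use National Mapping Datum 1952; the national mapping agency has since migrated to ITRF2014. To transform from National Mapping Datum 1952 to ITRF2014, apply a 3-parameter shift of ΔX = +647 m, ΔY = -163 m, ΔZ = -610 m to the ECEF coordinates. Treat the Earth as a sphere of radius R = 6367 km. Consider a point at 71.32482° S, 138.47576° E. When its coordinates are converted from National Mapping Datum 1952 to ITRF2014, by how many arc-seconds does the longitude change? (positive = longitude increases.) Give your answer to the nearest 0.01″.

Δλ = -31.05″

sin φ = -0.947349, cos φ = 0.320203, sin λ = 0.662937, cos λ = -0.748675.
East component: ΔE = −sin λ·ΔX + cos λ·ΔY = −(0.662937)(647) + (-0.748675)(-163) = -306.89 m.
1° of latitude spans πR/180 = 111125 m; at latitude φ, 1° of longitude spans that × cos φ = 35582.6 m, so Δλ = -306.89 / 35582.6 × 3600 = -31.049″.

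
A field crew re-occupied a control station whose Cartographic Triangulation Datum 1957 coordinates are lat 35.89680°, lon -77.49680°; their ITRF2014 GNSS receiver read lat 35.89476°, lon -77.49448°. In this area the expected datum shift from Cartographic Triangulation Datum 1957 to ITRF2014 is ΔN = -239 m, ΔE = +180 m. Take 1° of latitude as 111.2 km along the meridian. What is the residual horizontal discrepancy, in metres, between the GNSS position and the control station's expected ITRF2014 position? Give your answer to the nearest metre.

Observed coordinate differences: Δφ = -0.00204°, Δλ = +0.00232°.
Converting to metres (1° lat = 111200 m, cos φ = 0.810074): observed ΔN = -226.8 m, observed ΔE = 209.0 m.
Subtracting the expected shift leaves a residual of -226.8 − (-239) = 12.2 m north and 209.0 − (180) = 29.0 m east.
Residual distance = √(12.2² + 29.0²) = 31.4 m.

31 m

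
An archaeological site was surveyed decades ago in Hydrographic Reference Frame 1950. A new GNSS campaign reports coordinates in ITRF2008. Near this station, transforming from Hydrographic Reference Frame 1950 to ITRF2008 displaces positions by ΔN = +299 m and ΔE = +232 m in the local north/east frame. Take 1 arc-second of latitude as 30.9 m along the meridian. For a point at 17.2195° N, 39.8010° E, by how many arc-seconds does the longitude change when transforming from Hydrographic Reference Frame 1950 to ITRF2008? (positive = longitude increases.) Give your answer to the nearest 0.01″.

At latitude 17.2195°, cos φ = 0.955178.
1″ of longitude at this latitude = 30.90 × cos φ = 29.5150 m, so Δλ = 232.0 / 29.5150 = 7.860″.

Δλ = 7.86″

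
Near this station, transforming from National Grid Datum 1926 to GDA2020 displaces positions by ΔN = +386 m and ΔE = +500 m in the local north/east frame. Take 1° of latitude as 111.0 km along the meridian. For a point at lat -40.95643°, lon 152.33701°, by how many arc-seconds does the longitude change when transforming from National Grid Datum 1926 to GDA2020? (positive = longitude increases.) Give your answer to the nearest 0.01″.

At latitude -40.95643°, cos φ = 0.755208.
1° of longitude at this latitude = 111.0 × cos φ = 83.83 km, so Δλ = 500.0 / 83828.1 = 0.0059646° = 21.473″.

Δλ = 21.47″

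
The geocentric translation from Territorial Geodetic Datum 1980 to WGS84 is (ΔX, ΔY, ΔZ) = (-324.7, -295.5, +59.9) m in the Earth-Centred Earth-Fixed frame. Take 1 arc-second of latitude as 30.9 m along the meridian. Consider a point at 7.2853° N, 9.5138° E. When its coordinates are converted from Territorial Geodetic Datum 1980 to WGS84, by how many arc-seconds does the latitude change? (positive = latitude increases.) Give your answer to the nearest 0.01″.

sin φ = 0.126810, cos φ = 0.991927, sin λ = 0.165285, cos λ = 0.986246.
North component: ΔN = −sin φ cos λ·ΔX − sin φ sin λ·ΔY + cos φ·ΔZ = −(0.126810)(0.986246)(-324.7) − (0.126810)(0.165285)(-295.5) + (0.991927)(59.9) = 106.22 m.
1° of latitude spans 3600 × 30.90 = 111240 m, so Δφ = 106.22 / 111240 × 3600 = 3.438″.

Δφ = 3.44″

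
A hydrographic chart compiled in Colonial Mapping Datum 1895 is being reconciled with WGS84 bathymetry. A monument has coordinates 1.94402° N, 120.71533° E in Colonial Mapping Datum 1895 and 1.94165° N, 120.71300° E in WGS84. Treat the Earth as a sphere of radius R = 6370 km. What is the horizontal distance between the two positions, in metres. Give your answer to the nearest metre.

369 m

Δφ = 1.94165° − 1.94402° = -0.00237°; Δλ = 120.71300° − 120.71533° = -0.00233°.
1° along a meridian = πR/180 = 111177 m.
ΔN = Δφ × 111177 = -263.5 m; ΔE = Δλ × 111177 × cos(1.94402°) = -0.00233 × 111177 × 0.999424 = -258.9 m.
Distance = √(ΔE² + ΔN²) = √((-258.9)² + (-263.5)²) = 369.4 m.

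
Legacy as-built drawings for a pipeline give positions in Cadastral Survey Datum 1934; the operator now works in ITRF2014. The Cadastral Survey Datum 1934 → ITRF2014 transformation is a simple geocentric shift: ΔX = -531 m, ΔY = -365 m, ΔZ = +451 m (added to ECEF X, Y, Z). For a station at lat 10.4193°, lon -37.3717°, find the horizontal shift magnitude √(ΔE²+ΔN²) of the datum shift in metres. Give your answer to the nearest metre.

At φ = 10.4193°, λ = -37.3717°: sin φ = 0.180850, cos φ = 0.983511, sin λ = -0.606983, cos λ = 0.794715.
ΔE = −sin λ·ΔX + cos λ·ΔY = −(-0.606983)·(-531) + (0.794715)·(-365) = -612.38 m.
ΔN = −sin φ cos λ·ΔX − sin φ sin λ·ΔY + cos φ·ΔZ = −(0.180850)(0.794715)(-531) − (0.180850)(-0.606983)(-365) + (0.983511)(451) = 479.81 m.
Horizontal magnitude = √(ΔE² + ΔN²) = √((-612.38)² + 479.81²) = 777.96 m.

778 m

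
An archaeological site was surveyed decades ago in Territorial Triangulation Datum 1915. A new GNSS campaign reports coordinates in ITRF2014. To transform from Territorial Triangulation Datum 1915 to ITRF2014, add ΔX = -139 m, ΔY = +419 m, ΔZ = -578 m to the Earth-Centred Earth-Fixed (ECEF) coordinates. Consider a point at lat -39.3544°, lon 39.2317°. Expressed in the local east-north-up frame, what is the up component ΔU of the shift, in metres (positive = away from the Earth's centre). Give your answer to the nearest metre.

The local up (radial) axis is (cos φ cos λ, cos φ sin λ, sin φ), giving ΔU = -83.254 + 204.908 + 366.519 = 488.17 m.

ΔU = 488 m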